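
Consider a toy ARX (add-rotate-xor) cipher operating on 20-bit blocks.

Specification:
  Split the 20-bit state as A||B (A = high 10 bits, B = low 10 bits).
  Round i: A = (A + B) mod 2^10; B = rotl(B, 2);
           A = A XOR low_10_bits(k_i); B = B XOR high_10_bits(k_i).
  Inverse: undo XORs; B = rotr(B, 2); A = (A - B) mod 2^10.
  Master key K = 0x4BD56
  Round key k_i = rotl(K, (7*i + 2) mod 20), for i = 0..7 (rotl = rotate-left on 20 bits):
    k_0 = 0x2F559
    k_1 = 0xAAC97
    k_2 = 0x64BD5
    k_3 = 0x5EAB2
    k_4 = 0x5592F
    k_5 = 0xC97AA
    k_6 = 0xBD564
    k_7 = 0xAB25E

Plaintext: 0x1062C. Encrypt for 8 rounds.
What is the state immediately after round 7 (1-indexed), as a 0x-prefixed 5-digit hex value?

0x3F563

s_0 = plaintext = 0x1062C
s_1 = Round(s_0, k_0) = 0xCD00F
s_2 = Round(s_1, k_1) = 0xF5297
s_3 = Round(s_2, k_2) = 0x6FBCC
s_4 = Round(s_3, k_3) = 0xCE249
s_5 = Round(s_4, k_4) = 0x2B870
s_6 = Round(s_5, k_5) = 0xAD2E5
s_7 = Round(s_6, k_6) = 0x3F563
s_8 = Round(s_7, k_7) = 0x0FB21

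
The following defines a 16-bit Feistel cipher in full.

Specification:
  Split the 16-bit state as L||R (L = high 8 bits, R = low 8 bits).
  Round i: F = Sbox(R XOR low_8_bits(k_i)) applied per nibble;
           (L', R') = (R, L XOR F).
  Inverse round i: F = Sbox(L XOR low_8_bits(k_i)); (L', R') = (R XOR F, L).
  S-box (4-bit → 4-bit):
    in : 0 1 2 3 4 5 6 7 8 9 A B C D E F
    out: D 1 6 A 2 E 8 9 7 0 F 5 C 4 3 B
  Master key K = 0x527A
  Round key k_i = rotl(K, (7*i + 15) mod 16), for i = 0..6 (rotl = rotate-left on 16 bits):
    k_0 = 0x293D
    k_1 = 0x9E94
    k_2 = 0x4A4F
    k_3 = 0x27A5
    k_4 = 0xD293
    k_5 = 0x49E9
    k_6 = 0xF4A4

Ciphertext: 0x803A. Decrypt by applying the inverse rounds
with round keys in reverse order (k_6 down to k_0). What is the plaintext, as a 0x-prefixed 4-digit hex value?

s_0 = ciphertext = 0x803A
s_1 = InvRound(s_0, k_6) = 0x5880
s_2 = InvRound(s_1, k_5) = 0xD158
s_3 = InvRound(s_2, k_4) = 0x7ED1
s_4 = InvRound(s_3, k_3) = 0x947E
s_5 = InvRound(s_4, k_2) = 0x3B94
s_6 = InvRound(s_5, k_1) = 0x6F3B
s_7 = InvRound(s_6, k_0) = 0xDD6F

0xDD6F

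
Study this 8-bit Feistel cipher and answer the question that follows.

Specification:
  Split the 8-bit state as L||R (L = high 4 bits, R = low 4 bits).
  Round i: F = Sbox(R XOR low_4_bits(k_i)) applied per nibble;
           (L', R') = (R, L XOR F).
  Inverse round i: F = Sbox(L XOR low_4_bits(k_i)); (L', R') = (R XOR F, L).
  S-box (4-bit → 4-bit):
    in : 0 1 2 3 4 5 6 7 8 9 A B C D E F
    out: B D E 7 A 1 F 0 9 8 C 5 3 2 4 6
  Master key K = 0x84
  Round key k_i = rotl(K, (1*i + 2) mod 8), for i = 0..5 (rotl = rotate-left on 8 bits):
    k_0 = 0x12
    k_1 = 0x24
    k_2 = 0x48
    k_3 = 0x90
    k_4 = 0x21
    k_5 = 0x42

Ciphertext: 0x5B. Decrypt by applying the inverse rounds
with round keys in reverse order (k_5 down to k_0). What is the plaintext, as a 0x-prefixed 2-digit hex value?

s_0 = ciphertext = 0x5B
s_1 = InvRound(s_0, k_5) = 0xB5
s_2 = InvRound(s_1, k_4) = 0x9B
s_3 = InvRound(s_2, k_3) = 0x39
s_4 = InvRound(s_3, k_2) = 0xC3
s_5 = InvRound(s_4, k_1) = 0xAC
s_6 = InvRound(s_5, k_0) = 0x5A

0x5A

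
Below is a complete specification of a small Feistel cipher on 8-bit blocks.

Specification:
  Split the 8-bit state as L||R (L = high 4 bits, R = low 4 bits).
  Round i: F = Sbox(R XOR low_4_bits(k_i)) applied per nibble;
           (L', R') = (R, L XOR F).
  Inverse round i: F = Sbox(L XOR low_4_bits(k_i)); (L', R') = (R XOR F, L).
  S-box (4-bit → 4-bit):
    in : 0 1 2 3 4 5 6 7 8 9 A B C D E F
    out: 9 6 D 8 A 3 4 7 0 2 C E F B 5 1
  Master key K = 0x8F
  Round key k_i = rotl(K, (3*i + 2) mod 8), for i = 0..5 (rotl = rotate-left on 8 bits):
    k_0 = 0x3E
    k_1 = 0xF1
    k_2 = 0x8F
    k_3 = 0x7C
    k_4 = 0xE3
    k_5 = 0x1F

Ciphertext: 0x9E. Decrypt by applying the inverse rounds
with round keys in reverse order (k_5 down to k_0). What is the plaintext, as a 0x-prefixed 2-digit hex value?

0xCA

s_0 = ciphertext = 0x9E
s_1 = InvRound(s_0, k_5) = 0xA9
s_2 = InvRound(s_1, k_4) = 0xBA
s_3 = InvRound(s_2, k_3) = 0xDB
s_4 = InvRound(s_3, k_2) = 0x6D
s_5 = InvRound(s_4, k_1) = 0xA6
s_6 = InvRound(s_5, k_0) = 0xCA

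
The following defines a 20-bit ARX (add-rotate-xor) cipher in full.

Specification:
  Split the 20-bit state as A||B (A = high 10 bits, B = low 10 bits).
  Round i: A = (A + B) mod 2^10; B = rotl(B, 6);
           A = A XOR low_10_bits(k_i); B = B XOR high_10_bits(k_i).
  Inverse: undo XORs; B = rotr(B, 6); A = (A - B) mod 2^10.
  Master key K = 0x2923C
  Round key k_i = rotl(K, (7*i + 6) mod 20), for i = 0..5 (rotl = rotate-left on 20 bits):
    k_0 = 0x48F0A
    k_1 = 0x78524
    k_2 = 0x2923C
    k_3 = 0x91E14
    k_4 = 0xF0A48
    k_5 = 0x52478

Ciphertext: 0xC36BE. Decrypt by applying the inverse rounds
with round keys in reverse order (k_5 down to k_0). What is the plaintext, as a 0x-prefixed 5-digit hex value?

0x17485

s_0 = ciphertext = 0xC36BE
s_1 = InvRound(s_0, k_5) = 0xFDB7F
s_2 = InvRound(s_1, k_4) = 0x7B3D2
s_3 = InvRound(s_2, k_3) = 0xA8956
s_4 = InvRound(s_3, k_2) = 0x5DF27
s_5 = InvRound(s_4, k_1) = 0xFA06B
s_6 = InvRound(s_5, k_0) = 0x17485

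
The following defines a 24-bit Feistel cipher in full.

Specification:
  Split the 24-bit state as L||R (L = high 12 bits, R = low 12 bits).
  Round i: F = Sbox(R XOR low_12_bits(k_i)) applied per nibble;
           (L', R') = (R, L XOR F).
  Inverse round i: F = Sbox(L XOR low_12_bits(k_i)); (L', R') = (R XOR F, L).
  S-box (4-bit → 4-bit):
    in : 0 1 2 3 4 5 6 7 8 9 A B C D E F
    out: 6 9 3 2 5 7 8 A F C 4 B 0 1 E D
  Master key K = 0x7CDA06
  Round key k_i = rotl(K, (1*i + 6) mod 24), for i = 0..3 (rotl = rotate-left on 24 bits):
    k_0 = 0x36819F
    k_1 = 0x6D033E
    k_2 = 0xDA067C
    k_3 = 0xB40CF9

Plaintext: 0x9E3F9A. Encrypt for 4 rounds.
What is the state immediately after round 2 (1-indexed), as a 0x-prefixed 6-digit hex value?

0x784A2E

s_0 = plaintext = 0x9E3F9A
s_1 = Round(s_0, k_0) = 0xF9A784
s_2 = Round(s_1, k_1) = 0x784A2E
s_3 = Round(s_2, k_2) = 0xA2E7F7
s_4 = Round(s_3, k_3) = 0x7F7140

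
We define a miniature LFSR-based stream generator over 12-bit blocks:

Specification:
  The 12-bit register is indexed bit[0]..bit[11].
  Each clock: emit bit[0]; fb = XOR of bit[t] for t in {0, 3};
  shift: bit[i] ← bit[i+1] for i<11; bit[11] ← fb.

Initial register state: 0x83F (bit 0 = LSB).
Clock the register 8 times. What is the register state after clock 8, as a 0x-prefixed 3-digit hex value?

0x388

reg_0 = 0x83F
clock 1: out=1, reg = 0x41F
clock 2: out=1, reg = 0x20F
clock 3: out=1, reg = 0x107
clock 4: out=1, reg = 0x883
clock 5: out=1, reg = 0xC41
clock 6: out=1, reg = 0xE20
clock 7: out=0, reg = 0x710
clock 8: out=0, reg = 0x388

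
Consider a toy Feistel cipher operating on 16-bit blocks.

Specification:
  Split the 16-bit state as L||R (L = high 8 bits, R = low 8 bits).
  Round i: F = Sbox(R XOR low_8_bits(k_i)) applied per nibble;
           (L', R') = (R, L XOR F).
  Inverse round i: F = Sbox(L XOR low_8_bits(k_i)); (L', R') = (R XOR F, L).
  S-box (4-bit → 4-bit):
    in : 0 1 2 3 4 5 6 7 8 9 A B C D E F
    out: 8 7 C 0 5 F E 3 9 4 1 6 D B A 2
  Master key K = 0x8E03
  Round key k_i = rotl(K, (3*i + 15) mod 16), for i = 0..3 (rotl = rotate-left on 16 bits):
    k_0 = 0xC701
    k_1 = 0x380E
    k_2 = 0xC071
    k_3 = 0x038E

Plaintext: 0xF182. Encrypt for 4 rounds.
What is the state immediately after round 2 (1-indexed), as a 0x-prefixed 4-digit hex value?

0x6160

s_0 = plaintext = 0xF182
s_1 = Round(s_0, k_0) = 0x8261
s_2 = Round(s_1, k_1) = 0x6160
s_3 = Round(s_2, k_2) = 0x6016
s_4 = Round(s_3, k_3) = 0x1629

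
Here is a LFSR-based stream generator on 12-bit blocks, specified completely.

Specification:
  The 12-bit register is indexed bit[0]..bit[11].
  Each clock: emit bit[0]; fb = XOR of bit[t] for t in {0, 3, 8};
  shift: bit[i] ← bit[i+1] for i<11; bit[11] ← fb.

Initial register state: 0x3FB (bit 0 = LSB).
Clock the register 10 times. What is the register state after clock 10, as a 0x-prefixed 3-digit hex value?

reg_0 = 0x3FB
clock 1: out=1, reg = 0x9FD
clock 2: out=1, reg = 0xCFE
clock 3: out=0, reg = 0xE7F
clock 4: out=1, reg = 0x73F
clock 5: out=1, reg = 0xB9F
clock 6: out=1, reg = 0xDCF
clock 7: out=1, reg = 0xEE7
clock 8: out=1, reg = 0xF73
clock 9: out=1, reg = 0x7B9
clock 10: out=1, reg = 0xBDC

0xBDC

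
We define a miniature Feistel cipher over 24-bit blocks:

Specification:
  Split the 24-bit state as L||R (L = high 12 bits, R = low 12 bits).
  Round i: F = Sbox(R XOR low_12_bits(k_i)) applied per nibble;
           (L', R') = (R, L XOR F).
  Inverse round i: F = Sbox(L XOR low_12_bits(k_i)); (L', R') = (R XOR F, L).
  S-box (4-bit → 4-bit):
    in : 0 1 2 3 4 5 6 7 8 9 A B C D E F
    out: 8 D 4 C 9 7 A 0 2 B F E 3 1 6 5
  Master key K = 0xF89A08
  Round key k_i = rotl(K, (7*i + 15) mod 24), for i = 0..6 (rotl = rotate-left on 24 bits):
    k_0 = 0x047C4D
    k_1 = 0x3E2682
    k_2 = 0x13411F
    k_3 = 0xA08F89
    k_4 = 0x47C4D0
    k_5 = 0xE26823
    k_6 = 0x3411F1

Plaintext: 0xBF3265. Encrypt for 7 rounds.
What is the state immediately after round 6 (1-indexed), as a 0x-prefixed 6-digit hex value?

s_0 = plaintext = 0xBF3265
s_1 = Round(s_0, k_0) = 0x265DB1
s_2 = Round(s_1, k_1) = 0xDB1CA9
s_3 = Round(s_2, k_2) = 0xCA9C5B
s_4 = Round(s_3, k_3) = 0xC5B0BD
s_5 = Round(s_4, k_4) = 0x0BD5FA
s_6 = Round(s_5, k_5) = 0x5FA1A6
s_7 = Round(s_6, k_6) = 0x1A6D8A

0x5FA1A6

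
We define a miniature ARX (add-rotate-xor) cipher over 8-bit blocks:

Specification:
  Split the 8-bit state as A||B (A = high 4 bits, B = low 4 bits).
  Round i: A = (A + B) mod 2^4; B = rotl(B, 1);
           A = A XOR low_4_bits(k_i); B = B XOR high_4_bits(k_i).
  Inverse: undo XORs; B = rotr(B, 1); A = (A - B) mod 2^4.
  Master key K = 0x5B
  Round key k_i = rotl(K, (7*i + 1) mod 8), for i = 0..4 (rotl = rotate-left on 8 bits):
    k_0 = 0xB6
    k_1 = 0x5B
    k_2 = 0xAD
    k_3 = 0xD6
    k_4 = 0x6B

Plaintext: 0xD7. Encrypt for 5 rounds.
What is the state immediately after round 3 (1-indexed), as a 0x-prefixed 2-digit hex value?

0x65

s_0 = plaintext = 0xD7
s_1 = Round(s_0, k_0) = 0x25
s_2 = Round(s_1, k_1) = 0xCF
s_3 = Round(s_2, k_2) = 0x65
s_4 = Round(s_3, k_3) = 0xD7
s_5 = Round(s_4, k_4) = 0xF8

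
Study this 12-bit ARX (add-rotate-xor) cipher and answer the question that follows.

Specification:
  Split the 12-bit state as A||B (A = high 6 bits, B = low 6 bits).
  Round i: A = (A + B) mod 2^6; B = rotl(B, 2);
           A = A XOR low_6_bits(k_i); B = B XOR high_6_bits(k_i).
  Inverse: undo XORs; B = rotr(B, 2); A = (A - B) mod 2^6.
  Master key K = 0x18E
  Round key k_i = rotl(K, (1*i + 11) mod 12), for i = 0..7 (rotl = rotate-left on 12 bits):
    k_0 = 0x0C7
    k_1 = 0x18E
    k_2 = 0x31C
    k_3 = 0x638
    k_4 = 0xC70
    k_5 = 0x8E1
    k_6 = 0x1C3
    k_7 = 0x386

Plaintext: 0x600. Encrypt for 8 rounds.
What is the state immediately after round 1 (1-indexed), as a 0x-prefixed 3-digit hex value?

0x7C3

s_0 = plaintext = 0x600
s_1 = Round(s_0, k_0) = 0x7C3
s_2 = Round(s_1, k_1) = 0xB0A
s_3 = Round(s_2, k_2) = 0xAA4
s_4 = Round(s_3, k_3) = 0xD8A
s_5 = Round(s_4, k_4) = 0xC19
s_6 = Round(s_5, k_5) = 0xA06
s_7 = Round(s_6, k_6) = 0xB5F
s_8 = Round(s_7, k_7) = 0x2B3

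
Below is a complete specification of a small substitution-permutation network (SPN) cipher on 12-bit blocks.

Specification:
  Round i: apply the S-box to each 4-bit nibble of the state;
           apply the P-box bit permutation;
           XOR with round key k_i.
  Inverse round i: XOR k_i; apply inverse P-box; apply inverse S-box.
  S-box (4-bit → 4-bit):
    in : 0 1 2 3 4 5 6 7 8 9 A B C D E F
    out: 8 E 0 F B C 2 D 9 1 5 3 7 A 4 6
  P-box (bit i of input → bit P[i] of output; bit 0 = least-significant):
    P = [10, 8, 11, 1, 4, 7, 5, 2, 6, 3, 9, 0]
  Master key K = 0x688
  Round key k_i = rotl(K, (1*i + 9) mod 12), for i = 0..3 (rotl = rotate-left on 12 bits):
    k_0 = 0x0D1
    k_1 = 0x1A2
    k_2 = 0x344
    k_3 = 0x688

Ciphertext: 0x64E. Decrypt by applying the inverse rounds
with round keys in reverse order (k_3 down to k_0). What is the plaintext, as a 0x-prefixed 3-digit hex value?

s_0 = ciphertext = 0x64E
s_1 = InvRound(s_0, k_3) = 0x9D0
s_2 = InvRound(s_1, k_2) = 0xE4E
s_3 = InvRound(s_2, k_1) = 0xC1C
s_4 = InvRound(s_3, k_0) = 0x4DA

0x4DA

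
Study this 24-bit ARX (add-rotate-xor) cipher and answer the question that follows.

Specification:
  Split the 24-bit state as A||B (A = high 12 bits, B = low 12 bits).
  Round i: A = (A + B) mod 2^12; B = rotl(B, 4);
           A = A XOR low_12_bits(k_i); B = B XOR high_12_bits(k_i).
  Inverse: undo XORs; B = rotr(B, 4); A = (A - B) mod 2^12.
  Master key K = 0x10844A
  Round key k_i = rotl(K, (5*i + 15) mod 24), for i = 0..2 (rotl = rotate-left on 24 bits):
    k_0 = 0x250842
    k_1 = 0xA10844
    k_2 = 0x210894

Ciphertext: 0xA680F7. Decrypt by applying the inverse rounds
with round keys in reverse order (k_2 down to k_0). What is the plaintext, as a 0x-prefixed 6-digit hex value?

0x92D3C8

s_0 = ciphertext = 0xA680F7
s_1 = InvRound(s_0, k_2) = 0xBCE72E
s_2 = InvRound(s_1, k_1) = 0x4B7ED3
s_3 = InvRound(s_2, k_0) = 0x92D3C8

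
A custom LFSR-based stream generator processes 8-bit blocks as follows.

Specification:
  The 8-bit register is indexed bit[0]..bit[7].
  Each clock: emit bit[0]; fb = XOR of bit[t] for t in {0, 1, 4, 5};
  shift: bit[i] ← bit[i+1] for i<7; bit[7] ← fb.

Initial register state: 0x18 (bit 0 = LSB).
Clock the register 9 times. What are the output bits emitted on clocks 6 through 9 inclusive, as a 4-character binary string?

reg_0 = 0x18
clock 1: out=0, reg = 0x8C
clock 2: out=0, reg = 0x46
clock 3: out=0, reg = 0xA3
clock 4: out=1, reg = 0xD1
clock 5: out=1, reg = 0x68
clock 6: out=0, reg = 0xB4
clock 7: out=0, reg = 0x5A
clock 8: out=0, reg = 0x2D
clock 9: out=1, reg = 0x16

0001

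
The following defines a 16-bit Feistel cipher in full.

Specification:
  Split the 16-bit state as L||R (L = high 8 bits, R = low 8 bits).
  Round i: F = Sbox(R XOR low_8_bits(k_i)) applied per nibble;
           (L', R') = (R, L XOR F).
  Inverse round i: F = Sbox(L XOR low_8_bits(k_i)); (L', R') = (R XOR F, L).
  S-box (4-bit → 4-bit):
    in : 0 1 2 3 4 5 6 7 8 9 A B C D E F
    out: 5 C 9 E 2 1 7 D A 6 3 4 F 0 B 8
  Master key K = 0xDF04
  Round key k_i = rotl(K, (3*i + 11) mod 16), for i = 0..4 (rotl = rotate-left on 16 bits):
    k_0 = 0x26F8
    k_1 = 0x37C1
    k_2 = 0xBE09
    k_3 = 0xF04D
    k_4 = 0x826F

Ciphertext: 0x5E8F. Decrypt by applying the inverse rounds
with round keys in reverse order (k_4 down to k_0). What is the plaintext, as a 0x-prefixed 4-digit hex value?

s_0 = ciphertext = 0x5E8F
s_1 = InvRound(s_0, k_4) = 0x635E
s_2 = InvRound(s_1, k_3) = 0xC563
s_3 = InvRound(s_2, k_2) = 0x9CC5
s_4 = InvRound(s_3, k_1) = 0xD59C
s_5 = InvRound(s_4, k_0) = 0x0CD5

0x0CD5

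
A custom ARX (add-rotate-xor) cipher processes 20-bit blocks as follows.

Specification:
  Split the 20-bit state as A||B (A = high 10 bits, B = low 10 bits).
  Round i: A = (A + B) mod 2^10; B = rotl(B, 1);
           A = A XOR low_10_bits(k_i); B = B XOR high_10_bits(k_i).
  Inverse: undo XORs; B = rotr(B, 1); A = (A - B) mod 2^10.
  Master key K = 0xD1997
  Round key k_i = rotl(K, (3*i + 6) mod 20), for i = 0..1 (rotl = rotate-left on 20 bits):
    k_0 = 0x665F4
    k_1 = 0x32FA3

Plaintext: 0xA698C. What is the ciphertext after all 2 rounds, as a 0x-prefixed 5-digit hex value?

0xFC1C8

s_0 = plaintext = 0xA698C
s_1 = Round(s_0, k_0) = 0x74A81
s_2 = Round(s_1, k_1) = 0xFC1C8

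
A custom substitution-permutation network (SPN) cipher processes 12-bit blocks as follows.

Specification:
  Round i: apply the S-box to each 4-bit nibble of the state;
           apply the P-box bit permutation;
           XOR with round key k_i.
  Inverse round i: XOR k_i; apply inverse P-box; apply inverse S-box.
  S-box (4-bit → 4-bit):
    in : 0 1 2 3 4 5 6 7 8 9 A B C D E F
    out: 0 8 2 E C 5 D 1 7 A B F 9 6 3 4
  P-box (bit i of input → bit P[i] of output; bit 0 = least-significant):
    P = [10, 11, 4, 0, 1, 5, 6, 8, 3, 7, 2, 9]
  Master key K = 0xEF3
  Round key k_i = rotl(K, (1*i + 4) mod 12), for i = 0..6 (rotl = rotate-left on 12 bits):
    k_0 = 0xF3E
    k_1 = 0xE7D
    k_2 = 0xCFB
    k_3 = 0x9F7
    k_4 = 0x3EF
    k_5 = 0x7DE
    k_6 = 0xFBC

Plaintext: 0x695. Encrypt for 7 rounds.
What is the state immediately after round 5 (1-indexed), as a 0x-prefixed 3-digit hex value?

0x5E6

s_0 = plaintext = 0x695
s_1 = Round(s_0, k_0) = 0x802
s_2 = Round(s_1, k_1) = 0x6F1
s_3 = Round(s_2, k_2) = 0xEB6
s_4 = Round(s_3, k_3) = 0xC0C
s_5 = Round(s_4, k_4) = 0x5E6
s_6 = Round(s_5, k_5) = 0x3E1
s_7 = Round(s_6, k_6) = 0xD1B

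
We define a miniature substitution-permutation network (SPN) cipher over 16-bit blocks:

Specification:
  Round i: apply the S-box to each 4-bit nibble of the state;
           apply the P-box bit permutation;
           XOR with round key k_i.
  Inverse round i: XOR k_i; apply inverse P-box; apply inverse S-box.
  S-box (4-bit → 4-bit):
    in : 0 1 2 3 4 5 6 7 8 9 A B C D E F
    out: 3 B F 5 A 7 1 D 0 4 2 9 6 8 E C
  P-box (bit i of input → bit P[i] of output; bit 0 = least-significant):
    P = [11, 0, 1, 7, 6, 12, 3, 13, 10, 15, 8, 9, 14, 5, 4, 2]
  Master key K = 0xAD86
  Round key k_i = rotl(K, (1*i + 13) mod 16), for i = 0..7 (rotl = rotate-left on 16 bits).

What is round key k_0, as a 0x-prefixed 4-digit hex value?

0xD5B0

K = 0xAD86
k_0 = rotl(K, (1*0+13) mod 16) = rotl(K, 13) = 0xD5B0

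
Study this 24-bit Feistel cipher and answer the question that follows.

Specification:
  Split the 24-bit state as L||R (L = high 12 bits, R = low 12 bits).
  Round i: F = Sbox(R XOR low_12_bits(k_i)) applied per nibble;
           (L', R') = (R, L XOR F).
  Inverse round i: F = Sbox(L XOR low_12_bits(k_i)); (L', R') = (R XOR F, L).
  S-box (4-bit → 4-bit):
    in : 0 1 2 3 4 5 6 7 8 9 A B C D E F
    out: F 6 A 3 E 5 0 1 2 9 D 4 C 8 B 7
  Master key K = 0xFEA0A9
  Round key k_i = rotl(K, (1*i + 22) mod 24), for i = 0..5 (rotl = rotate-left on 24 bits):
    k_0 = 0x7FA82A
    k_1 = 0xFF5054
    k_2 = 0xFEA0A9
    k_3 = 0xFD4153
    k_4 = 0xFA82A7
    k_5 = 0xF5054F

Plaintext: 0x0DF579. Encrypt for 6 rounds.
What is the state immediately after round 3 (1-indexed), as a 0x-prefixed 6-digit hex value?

s_0 = plaintext = 0x0DF579
s_1 = Round(s_0, k_0) = 0x57988C
s_2 = Round(s_1, k_1) = 0x88C7FB
s_3 = Round(s_2, k_2) = 0x7FB9D6
s_4 = Round(s_3, k_3) = 0x9D65DE
s_5 = Round(s_4, k_4) = 0x5DE8CF
s_6 = Round(s_5, k_5) = 0x8CFDF1

0x7FB9D6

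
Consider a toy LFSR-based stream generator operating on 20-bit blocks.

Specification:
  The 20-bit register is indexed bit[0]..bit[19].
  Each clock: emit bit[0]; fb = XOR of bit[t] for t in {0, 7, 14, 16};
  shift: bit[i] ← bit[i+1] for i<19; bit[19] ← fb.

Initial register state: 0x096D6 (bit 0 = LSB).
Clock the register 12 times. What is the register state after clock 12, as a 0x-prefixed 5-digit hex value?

0xF2909

reg_0 = 0x096D6
clock 1: out=0, reg = 0x84B6B
clock 2: out=1, reg = 0x425B5
clock 3: out=1, reg = 0x212DA
clock 4: out=0, reg = 0x9096D
clock 5: out=1, reg = 0x484B6
clock 6: out=0, reg = 0xA425B
clock 7: out=1, reg = 0x5212D
clock 8: out=1, reg = 0x29096
clock 9: out=0, reg = 0x9484B
clock 10: out=1, reg = 0xCA425
clock 11: out=1, reg = 0xE5212
clock 12: out=0, reg = 0xF2909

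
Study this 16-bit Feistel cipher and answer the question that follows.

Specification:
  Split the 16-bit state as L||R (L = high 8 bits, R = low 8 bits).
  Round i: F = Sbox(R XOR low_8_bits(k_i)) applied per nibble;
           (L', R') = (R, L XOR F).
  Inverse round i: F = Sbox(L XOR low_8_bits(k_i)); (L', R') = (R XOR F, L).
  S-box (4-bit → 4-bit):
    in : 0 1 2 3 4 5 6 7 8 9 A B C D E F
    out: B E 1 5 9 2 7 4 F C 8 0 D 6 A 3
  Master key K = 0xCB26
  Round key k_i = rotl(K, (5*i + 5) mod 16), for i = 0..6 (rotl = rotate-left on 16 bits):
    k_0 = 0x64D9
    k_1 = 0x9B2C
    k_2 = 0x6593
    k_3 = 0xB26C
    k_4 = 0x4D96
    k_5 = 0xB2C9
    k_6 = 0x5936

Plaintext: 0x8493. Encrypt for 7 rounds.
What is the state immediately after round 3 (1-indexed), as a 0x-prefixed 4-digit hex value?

0xC83C

s_0 = plaintext = 0x8493
s_1 = Round(s_0, k_0) = 0x931C
s_2 = Round(s_1, k_1) = 0x1CC8
s_3 = Round(s_2, k_2) = 0xC83C
s_4 = Round(s_3, k_3) = 0x3CE3
s_5 = Round(s_4, k_4) = 0xE37E
s_6 = Round(s_5, k_5) = 0x7EE7
s_7 = Round(s_6, k_6) = 0xE710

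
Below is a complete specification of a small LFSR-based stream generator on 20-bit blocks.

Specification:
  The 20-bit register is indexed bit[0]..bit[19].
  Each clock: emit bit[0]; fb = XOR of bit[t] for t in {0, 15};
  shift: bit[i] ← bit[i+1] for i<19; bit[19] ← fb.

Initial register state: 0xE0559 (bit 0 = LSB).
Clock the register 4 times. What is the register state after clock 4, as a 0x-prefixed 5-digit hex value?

reg_0 = 0xE0559
clock 1: out=1, reg = 0xF02AC
clock 2: out=0, reg = 0x78156
clock 3: out=0, reg = 0xBC0AB
clock 4: out=1, reg = 0x5E055

0x5E055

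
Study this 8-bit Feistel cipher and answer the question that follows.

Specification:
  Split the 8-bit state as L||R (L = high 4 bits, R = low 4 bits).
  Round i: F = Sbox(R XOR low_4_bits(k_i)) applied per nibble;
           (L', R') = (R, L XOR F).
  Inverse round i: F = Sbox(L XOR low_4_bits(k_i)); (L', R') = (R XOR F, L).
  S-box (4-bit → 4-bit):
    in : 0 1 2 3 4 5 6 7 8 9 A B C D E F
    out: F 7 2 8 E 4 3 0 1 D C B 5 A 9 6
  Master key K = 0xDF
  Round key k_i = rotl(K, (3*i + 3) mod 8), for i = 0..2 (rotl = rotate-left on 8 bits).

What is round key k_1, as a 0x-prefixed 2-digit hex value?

K = 0xDF
k_0 = rotl(K, (3*0+3) mod 8) = rotl(K, 3) = 0xFE
k_1 = rotl(K, (3*1+3) mod 8) = rotl(K, 6) = 0xF7

0xF7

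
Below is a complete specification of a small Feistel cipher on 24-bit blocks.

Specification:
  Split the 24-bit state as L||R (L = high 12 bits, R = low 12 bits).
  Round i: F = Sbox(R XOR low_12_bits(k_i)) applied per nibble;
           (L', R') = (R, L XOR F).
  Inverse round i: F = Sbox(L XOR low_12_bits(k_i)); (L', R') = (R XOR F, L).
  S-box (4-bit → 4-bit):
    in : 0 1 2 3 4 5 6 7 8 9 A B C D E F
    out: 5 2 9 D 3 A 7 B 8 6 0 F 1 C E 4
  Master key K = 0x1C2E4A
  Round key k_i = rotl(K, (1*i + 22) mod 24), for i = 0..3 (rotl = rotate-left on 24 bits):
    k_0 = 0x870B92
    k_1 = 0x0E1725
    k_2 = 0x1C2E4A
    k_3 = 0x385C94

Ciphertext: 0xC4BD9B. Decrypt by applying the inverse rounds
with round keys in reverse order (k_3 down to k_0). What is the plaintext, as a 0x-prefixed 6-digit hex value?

0x22F96C

s_0 = ciphertext = 0xC4BD9B
s_1 = InvRound(s_0, k_3) = 0x85FC4B
s_2 = InvRound(s_1, k_2) = 0xB6185F
s_3 = InvRound(s_2, k_1) = 0x96CB61
s_4 = InvRound(s_3, k_0) = 0x22F96C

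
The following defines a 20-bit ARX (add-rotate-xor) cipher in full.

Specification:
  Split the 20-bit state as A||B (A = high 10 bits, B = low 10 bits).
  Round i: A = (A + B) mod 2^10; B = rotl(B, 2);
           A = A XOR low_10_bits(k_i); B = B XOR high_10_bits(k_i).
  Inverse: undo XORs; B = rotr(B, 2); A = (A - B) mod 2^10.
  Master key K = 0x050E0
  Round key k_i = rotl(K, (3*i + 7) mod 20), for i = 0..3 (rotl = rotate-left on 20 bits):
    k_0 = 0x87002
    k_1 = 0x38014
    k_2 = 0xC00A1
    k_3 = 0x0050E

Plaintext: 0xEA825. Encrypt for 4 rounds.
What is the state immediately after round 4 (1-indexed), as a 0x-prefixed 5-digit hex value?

0x28829

s_0 = plaintext = 0xEA825
s_1 = Round(s_0, k_0) = 0xF3688
s_2 = Round(s_1, k_1) = 0x906C2
s_3 = Round(s_2, k_2) = 0x6880A
s_4 = Round(s_3, k_3) = 0x28829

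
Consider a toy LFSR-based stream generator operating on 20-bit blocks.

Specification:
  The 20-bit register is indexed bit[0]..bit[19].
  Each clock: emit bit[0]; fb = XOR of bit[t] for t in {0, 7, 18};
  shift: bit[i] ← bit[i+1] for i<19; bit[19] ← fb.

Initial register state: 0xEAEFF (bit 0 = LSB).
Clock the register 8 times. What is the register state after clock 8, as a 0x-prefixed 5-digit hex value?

0x75EAE

reg_0 = 0xEAEFF
clock 1: out=1, reg = 0xF577F
clock 2: out=1, reg = 0x7ABBF
clock 3: out=1, reg = 0xBD5DF
clock 4: out=1, reg = 0x5EAEF
clock 5: out=1, reg = 0xAF577
clock 6: out=1, reg = 0xD7ABB
clock 7: out=1, reg = 0xEBD5D
clock 8: out=1, reg = 0x75EAE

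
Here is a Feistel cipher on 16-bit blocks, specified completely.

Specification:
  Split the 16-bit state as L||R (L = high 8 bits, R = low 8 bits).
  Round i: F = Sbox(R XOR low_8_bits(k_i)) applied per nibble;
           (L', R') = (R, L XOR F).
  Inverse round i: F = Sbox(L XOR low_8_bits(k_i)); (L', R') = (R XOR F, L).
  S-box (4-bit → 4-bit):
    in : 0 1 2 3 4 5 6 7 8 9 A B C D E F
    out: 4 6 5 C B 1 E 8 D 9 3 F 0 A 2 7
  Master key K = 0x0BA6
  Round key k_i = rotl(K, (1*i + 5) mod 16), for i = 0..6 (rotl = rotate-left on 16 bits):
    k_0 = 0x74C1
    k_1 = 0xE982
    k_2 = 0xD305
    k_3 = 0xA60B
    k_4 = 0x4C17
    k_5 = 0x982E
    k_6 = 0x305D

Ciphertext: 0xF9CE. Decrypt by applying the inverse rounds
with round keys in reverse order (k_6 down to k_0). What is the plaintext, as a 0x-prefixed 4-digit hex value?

0x2FC7

s_0 = ciphertext = 0xF9CE
s_1 = InvRound(s_0, k_6) = 0xF5F9
s_2 = InvRound(s_1, k_5) = 0x56F5
s_3 = InvRound(s_2, k_4) = 0x4356
s_4 = InvRound(s_3, k_3) = 0xEB43
s_5 = InvRound(s_4, k_2) = 0x61EB
s_6 = InvRound(s_5, k_1) = 0xC761
s_7 = InvRound(s_6, k_0) = 0x2FC7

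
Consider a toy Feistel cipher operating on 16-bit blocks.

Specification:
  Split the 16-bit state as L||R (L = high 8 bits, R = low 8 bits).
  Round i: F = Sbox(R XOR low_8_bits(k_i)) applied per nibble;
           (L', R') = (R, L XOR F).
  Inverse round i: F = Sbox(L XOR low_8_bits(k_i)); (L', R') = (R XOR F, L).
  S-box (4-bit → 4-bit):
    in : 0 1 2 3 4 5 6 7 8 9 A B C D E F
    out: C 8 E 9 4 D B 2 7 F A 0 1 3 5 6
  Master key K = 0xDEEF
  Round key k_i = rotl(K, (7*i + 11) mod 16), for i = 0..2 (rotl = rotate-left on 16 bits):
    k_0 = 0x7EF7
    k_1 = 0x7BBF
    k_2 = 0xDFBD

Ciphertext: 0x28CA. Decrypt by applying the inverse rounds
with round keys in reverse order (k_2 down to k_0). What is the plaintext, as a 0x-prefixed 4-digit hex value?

0x905F

s_0 = ciphertext = 0x28CA
s_1 = InvRound(s_0, k_2) = 0x3728
s_2 = InvRound(s_1, k_1) = 0x5F37
s_3 = InvRound(s_2, k_0) = 0x905F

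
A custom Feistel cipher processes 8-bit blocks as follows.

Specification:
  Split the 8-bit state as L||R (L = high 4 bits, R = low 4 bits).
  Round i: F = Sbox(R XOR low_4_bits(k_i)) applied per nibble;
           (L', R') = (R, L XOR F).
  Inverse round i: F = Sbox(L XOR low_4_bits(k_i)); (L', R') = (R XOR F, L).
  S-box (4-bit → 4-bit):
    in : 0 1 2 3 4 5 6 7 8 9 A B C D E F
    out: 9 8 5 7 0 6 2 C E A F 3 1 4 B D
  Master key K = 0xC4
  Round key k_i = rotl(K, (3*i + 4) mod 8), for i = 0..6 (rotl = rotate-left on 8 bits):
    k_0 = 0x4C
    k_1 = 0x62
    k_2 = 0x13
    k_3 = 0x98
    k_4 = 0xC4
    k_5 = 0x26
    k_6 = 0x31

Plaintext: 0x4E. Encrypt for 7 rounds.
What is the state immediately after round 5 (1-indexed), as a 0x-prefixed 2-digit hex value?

s_0 = plaintext = 0x4E
s_1 = Round(s_0, k_0) = 0xE1
s_2 = Round(s_1, k_1) = 0x19
s_3 = Round(s_2, k_2) = 0x9E
s_4 = Round(s_3, k_3) = 0xEB
s_5 = Round(s_4, k_4) = 0xB3
s_6 = Round(s_5, k_5) = 0x3D
s_7 = Round(s_6, k_6) = 0xD2

0xB3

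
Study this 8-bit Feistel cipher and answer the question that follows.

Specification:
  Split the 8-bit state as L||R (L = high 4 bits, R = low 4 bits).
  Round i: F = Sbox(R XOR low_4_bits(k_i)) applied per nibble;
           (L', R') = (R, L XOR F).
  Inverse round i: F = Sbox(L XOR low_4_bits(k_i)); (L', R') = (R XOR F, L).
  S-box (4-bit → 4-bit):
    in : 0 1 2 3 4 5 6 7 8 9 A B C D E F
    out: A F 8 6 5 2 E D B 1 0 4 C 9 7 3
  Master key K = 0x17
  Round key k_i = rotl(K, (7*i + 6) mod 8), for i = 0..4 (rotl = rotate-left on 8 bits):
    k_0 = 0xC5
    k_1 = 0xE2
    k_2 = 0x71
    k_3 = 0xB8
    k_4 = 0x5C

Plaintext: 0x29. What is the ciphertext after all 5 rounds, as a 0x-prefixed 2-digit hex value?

s_0 = plaintext = 0x29
s_1 = Round(s_0, k_0) = 0x9E
s_2 = Round(s_1, k_1) = 0xE5
s_3 = Round(s_2, k_2) = 0x5B
s_4 = Round(s_3, k_3) = 0xB3
s_5 = Round(s_4, k_4) = 0x38

0x38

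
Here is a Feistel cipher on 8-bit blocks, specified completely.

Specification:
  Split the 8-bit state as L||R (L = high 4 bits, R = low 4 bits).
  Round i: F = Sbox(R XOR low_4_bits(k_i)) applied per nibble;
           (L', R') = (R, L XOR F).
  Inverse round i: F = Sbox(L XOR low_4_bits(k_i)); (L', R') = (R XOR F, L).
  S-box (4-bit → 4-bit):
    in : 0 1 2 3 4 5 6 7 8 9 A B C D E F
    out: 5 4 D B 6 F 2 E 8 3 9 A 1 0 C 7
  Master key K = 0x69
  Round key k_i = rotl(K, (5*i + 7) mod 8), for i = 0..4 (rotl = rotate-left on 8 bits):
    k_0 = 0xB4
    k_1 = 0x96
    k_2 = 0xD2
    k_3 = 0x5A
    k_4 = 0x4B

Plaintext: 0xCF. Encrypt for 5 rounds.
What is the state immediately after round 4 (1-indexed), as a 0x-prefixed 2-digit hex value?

s_0 = plaintext = 0xCF
s_1 = Round(s_0, k_0) = 0xF6
s_2 = Round(s_1, k_1) = 0x6A
s_3 = Round(s_2, k_2) = 0xAE
s_4 = Round(s_3, k_3) = 0xEC
s_5 = Round(s_4, k_4) = 0xC0

0xEC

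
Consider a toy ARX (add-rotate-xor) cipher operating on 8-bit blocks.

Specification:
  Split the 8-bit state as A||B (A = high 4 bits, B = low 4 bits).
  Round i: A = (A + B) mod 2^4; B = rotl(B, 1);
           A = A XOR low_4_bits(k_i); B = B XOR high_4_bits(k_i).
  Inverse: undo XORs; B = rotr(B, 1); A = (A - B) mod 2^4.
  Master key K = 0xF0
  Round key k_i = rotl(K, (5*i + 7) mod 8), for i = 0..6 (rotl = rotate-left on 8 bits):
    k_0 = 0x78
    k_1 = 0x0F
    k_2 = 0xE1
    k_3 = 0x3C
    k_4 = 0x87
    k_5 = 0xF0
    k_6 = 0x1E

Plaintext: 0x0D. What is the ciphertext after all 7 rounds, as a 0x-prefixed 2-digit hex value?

0xB8

s_0 = plaintext = 0x0D
s_1 = Round(s_0, k_0) = 0x5C
s_2 = Round(s_1, k_1) = 0xE9
s_3 = Round(s_2, k_2) = 0x6D
s_4 = Round(s_3, k_3) = 0xF8
s_5 = Round(s_4, k_4) = 0x09
s_6 = Round(s_5, k_5) = 0x9C
s_7 = Round(s_6, k_6) = 0xB8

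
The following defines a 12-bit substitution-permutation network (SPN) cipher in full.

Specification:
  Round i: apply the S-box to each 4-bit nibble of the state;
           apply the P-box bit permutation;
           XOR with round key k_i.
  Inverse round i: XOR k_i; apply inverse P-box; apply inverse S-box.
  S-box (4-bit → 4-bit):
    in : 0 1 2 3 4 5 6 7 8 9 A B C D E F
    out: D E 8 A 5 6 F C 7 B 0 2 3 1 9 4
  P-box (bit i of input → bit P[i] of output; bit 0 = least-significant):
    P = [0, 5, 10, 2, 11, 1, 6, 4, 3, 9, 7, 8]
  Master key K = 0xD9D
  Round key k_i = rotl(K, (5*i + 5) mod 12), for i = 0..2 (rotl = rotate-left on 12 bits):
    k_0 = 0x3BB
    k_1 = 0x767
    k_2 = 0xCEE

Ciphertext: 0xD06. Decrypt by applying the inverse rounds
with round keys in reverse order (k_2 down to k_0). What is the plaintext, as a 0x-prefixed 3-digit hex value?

0x027

s_0 = ciphertext = 0xD06
s_1 = InvRound(s_0, k_2) = 0x0FB
s_2 = InvRound(s_1, k_1) = 0x627
s_3 = InvRound(s_2, k_0) = 0x027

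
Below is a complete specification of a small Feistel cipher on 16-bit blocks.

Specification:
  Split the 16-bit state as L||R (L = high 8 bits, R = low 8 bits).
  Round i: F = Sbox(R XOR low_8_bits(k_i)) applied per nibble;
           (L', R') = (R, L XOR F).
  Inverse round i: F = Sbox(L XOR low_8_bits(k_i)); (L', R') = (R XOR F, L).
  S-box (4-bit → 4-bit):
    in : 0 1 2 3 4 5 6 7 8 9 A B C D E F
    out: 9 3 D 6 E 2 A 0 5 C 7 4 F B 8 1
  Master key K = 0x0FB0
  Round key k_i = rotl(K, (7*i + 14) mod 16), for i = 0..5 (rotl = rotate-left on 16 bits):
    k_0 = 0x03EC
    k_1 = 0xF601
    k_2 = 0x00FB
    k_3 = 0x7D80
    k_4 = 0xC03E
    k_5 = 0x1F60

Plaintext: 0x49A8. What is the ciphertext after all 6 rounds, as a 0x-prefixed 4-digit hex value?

0x6E5E

s_0 = plaintext = 0x49A8
s_1 = Round(s_0, k_0) = 0xA8A7
s_2 = Round(s_1, k_1) = 0xA7D2
s_3 = Round(s_2, k_2) = 0xD27B
s_4 = Round(s_3, k_3) = 0x7BC6
s_5 = Round(s_4, k_4) = 0xC66E
s_6 = Round(s_5, k_5) = 0x6E5E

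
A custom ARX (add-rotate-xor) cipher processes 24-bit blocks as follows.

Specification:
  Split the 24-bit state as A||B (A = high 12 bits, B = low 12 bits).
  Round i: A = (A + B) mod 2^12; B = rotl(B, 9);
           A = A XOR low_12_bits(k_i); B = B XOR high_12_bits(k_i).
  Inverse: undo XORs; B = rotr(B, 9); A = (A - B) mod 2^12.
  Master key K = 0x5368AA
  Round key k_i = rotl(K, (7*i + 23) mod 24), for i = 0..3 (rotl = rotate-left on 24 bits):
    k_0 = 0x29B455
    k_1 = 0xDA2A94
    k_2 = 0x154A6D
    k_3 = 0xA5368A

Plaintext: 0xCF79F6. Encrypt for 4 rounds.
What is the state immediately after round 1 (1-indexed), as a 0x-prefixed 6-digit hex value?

s_0 = plaintext = 0xCF79F6
s_1 = Round(s_0, k_0) = 0x2B8FA5
s_2 = Round(s_1, k_1) = 0x8C9656
s_3 = Round(s_2, k_2) = 0x572D9E
s_4 = Round(s_3, k_3) = 0x59A7E0

0x2B8FA5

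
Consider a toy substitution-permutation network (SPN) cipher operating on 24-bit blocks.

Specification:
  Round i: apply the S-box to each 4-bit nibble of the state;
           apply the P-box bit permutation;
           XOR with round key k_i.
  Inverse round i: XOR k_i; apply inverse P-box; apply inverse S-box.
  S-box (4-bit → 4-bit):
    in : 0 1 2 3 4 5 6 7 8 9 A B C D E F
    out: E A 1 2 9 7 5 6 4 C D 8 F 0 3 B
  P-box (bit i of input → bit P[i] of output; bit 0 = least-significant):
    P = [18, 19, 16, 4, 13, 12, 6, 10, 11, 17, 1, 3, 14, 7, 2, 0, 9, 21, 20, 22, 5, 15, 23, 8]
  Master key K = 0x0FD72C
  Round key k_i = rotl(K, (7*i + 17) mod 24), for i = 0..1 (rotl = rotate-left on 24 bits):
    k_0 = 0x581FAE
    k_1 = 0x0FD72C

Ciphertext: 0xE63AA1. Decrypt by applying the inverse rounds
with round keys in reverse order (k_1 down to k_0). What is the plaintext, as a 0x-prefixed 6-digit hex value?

0xFAF477

s_0 = ciphertext = 0xE63AA1
s_1 = InvRound(s_0, k_1) = 0x01C447
s_2 = InvRound(s_1, k_0) = 0xFAF477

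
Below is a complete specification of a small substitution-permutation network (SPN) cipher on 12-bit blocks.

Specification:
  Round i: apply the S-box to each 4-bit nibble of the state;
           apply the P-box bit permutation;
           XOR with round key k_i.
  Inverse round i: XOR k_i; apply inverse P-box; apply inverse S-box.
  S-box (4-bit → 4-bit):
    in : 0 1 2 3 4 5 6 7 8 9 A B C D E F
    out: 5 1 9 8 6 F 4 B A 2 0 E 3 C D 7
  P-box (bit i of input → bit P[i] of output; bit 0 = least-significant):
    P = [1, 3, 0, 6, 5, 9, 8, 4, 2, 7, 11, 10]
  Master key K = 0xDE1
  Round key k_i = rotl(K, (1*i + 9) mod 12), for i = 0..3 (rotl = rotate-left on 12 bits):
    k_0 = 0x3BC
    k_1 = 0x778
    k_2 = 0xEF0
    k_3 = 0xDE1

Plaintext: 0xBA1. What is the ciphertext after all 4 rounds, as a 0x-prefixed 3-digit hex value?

s_0 = plaintext = 0xBA1
s_1 = Round(s_0, k_0) = 0xF3E
s_2 = Round(s_1, k_1) = 0xFAF
s_3 = Round(s_2, k_2) = 0x67F
s_4 = Round(s_3, k_3) = 0x7DA

0x7DA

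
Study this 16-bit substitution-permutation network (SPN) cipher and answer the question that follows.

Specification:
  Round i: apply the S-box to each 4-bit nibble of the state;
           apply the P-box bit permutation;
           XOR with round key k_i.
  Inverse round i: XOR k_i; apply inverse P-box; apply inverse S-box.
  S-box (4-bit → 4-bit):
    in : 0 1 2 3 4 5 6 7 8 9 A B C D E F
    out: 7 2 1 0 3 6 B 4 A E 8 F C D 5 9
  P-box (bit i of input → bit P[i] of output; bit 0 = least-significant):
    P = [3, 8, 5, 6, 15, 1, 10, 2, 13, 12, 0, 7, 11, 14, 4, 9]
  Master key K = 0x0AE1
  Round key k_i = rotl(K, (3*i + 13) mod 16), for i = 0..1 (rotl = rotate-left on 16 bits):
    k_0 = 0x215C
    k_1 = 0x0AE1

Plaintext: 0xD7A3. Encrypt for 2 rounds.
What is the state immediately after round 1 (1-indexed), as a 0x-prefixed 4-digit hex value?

0x2B49

s_0 = plaintext = 0xD7A3
s_1 = Round(s_0, k_0) = 0x2B49
s_2 = Round(s_1, k_1) = 0xB302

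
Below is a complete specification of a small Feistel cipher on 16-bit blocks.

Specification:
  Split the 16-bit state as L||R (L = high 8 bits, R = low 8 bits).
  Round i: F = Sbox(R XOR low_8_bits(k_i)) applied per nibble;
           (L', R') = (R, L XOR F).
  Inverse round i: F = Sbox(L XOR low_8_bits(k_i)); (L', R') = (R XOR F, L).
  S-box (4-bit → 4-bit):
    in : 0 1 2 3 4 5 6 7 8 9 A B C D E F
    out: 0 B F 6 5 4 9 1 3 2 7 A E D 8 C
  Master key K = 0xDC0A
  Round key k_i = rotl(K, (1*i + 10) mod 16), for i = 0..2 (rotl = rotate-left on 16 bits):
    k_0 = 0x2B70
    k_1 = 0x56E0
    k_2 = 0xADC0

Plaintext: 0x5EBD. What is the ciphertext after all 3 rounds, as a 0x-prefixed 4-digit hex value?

s_0 = plaintext = 0x5EBD
s_1 = Round(s_0, k_0) = 0xBDB3
s_2 = Round(s_1, k_1) = 0xB3FB
s_3 = Round(s_2, k_2) = 0xFBD9

0xFBD9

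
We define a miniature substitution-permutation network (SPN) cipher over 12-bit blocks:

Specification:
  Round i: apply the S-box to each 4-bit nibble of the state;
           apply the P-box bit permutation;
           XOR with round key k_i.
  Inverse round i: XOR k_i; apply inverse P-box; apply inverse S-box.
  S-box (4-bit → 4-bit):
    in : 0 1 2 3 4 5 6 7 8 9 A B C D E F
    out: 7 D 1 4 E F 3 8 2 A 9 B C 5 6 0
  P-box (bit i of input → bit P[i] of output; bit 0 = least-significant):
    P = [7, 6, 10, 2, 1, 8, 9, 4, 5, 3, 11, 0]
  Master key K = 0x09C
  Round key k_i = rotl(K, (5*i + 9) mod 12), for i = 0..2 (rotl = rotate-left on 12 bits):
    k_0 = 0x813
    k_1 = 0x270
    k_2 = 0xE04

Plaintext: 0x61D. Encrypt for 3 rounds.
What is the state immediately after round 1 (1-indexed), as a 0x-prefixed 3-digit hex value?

0xEA9

s_0 = plaintext = 0x61D
s_1 = Round(s_0, k_0) = 0xEA9
s_2 = Round(s_1, k_1) = 0xA2E
s_3 = Round(s_2, k_2) = 0xA67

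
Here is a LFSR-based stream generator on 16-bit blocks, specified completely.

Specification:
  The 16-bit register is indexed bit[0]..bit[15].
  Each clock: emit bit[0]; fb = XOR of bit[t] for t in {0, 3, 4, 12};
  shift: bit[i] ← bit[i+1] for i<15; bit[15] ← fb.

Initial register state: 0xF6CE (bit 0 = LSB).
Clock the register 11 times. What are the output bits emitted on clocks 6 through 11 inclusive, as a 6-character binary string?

011011

reg_0 = 0xF6CE
clock 1: out=0, reg = 0x7B67
clock 2: out=1, reg = 0x3DB3
clock 3: out=1, reg = 0x9ED9
clock 4: out=1, reg = 0x4F6C
clock 5: out=0, reg = 0xA7B6
clock 6: out=0, reg = 0xD3DB
clock 7: out=1, reg = 0x69ED
clock 8: out=1, reg = 0x34F6
clock 9: out=0, reg = 0x1A7B
clock 10: out=1, reg = 0x0D3D
clock 11: out=1, reg = 0x869E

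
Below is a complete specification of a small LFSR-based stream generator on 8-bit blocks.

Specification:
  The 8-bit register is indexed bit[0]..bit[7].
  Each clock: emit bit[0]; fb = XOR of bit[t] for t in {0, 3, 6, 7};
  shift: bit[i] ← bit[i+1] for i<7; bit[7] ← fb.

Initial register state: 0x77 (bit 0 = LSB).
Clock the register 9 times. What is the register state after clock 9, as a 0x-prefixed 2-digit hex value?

reg_0 = 0x77
clock 1: out=1, reg = 0x3B
clock 2: out=1, reg = 0x1D
clock 3: out=1, reg = 0x0E
clock 4: out=0, reg = 0x87
clock 5: out=1, reg = 0x43
clock 6: out=1, reg = 0x21
clock 7: out=1, reg = 0x90
clock 8: out=0, reg = 0xC8
clock 9: out=0, reg = 0xE4

0xE4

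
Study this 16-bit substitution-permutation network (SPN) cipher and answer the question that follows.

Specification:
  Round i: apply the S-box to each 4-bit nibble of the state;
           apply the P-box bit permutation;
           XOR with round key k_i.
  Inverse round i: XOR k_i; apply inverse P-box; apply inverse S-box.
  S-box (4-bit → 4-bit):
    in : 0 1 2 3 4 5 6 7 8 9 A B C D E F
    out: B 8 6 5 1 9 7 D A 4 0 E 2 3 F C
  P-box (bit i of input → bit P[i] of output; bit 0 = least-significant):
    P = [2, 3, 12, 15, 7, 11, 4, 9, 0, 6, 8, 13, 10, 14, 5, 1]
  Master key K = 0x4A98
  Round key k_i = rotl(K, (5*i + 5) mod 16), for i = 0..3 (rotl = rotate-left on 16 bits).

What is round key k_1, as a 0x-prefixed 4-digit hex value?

K = 0x4A98
k_0 = rotl(K, (5*0+5) mod 16) = rotl(K, 5) = 0x5309
k_1 = rotl(K, (5*1+5) mod 16) = rotl(K, 10) = 0x612A

0x612A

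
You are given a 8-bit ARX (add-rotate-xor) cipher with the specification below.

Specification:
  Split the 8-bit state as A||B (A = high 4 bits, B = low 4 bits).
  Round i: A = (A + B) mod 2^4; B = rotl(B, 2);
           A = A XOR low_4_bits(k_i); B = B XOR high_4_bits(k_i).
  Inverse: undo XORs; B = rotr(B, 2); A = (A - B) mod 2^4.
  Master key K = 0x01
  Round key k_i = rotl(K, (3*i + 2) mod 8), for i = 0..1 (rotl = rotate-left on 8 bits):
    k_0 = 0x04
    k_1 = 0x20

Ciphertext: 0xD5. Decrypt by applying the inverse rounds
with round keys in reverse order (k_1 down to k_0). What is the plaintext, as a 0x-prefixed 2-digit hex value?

0xD7

s_0 = ciphertext = 0xD5
s_1 = InvRound(s_0, k_1) = 0x0D
s_2 = InvRound(s_1, k_0) = 0xD7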